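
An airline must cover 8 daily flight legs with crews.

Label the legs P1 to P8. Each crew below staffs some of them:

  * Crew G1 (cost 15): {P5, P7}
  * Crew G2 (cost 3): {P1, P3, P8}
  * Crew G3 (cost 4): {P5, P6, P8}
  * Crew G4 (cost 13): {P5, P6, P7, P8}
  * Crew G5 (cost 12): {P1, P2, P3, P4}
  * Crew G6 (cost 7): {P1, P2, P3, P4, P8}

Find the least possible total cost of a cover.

G4, G6 together cover every leg (G4 ∪ G6 = {P1, P2, P3, P4, P5, P6, P7, P8}); total cost 13 + 7 = 20.
The greedy pick G2, G3, G6, G4 costs 27; no covering selection beats 20.

20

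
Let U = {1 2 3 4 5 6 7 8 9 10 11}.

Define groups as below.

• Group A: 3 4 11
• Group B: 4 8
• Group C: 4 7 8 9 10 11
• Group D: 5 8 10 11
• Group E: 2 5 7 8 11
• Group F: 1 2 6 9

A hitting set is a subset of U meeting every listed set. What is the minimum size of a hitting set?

3

H = {6, 8, 11} meets every group (each contains at least one member of H), and |H| = 3.
No choice of 2 elements meets every group, so 3 is the minimum.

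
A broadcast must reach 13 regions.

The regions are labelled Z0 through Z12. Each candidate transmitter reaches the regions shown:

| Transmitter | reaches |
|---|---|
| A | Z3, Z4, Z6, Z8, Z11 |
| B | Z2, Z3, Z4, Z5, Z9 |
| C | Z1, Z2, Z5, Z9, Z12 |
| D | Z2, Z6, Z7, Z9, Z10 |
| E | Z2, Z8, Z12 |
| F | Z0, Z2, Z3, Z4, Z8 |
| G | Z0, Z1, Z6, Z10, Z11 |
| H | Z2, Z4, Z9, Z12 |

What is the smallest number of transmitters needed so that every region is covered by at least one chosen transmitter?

A and C and D and F together: A ∪ C ∪ D ∪ F = {Z0, Z1, Z2, Z3, Z4, Z5, Z6, Z7, Z8, Z9, Z10, Z11, Z12} — every region is covered.
No 3 of the 8 transmitters cover everything (all 56 combinations miss at least one region), so 4 is optimal.

4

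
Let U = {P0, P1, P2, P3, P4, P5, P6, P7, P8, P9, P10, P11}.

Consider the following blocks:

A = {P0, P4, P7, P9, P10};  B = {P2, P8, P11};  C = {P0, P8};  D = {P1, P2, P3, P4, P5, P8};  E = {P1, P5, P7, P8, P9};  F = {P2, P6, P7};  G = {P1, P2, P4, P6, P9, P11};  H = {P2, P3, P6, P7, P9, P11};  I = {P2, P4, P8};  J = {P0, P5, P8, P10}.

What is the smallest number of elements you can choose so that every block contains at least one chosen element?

T = {P0, P1, P2} meets every block (each contains at least one member of T), and |T| = 3.
No choice of 2 elements meets every block, so 3 is the minimum.

3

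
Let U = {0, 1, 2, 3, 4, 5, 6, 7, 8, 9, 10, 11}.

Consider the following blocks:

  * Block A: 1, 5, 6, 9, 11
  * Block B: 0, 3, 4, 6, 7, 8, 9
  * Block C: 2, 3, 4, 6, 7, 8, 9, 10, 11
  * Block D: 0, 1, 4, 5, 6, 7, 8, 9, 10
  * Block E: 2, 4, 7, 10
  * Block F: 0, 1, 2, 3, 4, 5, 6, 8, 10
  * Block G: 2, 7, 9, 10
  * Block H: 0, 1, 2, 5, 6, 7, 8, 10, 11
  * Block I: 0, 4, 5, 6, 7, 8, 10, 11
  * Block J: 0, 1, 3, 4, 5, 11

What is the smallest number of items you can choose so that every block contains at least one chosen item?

2

T = {5, 7} meets every block (each contains at least one member of T), and |T| = 2.
The blocks G, J are pairwise disjoint, so any hitting set needs a separate item for each — at least 2. Hence 2 is optimal.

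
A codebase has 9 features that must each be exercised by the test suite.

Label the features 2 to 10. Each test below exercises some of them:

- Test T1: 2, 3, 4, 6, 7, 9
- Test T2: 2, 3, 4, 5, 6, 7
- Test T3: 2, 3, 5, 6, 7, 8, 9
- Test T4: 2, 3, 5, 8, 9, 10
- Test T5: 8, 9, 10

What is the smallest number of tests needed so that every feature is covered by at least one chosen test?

2

T2 and T5 together: T2 ∪ T5 = {2, 3, 4, 5, 6, 7, 8, 9, 10} — every feature is covered.
No single test has all 9 features (the largest, T3, has 7), so 2 is optimal.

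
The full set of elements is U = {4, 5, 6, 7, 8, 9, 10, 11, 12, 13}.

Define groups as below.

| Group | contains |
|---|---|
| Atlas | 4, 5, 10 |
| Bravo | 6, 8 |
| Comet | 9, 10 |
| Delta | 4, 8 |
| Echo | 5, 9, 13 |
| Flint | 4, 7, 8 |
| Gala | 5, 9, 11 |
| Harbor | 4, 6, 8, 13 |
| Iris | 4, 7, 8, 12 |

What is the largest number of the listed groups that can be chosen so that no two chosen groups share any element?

2

Gala, Iris are pairwise disjoint (Gala={5,9,11}; Iris={4,7,8,12}).
Every remaining group overlaps one of these, and no 3 of the listed groups are pairwise disjoint, so 2 is the maximum.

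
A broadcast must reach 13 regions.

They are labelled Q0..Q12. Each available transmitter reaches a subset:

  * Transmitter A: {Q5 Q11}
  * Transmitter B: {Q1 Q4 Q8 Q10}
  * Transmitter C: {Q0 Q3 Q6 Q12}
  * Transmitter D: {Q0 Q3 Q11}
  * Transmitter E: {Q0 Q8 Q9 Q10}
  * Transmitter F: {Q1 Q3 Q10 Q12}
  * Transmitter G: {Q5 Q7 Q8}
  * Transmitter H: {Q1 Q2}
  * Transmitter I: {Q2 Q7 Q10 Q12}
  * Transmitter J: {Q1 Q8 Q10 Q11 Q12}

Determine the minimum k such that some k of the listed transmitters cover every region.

A and B and C and E and I together: A ∪ B ∪ C ∪ E ∪ I = {Q0, Q1, Q2, Q3, Q4, Q5, Q6, Q7, Q8, Q9, Q10, Q11, Q12} — every region is covered.
No 4 of the 10 transmitters cover everything (all 210 combinations miss at least one region), so 5 is optimal.

5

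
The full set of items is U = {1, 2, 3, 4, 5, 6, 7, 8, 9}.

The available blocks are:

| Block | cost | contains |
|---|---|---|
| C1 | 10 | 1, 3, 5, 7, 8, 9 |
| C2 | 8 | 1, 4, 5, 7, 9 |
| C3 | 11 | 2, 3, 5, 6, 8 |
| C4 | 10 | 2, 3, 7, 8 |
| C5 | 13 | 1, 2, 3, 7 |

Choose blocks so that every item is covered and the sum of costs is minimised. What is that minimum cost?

19

C2, C3 together cover every item (C2 ∪ C3 = {1, 2, 3, 4, 5, 6, 7, 8, 9}); total cost 8 + 11 = 19.
No covering selection has total cost below 19.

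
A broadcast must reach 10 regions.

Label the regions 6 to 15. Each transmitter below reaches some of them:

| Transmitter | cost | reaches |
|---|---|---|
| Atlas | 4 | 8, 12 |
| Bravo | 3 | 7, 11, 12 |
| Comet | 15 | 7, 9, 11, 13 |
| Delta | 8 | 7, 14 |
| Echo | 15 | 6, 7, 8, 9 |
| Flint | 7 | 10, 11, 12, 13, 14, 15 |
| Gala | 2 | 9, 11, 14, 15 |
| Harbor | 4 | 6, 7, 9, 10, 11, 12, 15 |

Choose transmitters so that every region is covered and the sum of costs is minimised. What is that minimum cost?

Atlas, Flint, Harbor together cover every region (Atlas ∪ Flint ∪ Harbor = {6, 7, 8, 9, 10, 11, 12, 13, 14, 15}); total cost 4 + 7 + 4 = 15.
The greedy pick Gala, Harbor, Atlas, Flint costs 17; no covering selection beats 15.

15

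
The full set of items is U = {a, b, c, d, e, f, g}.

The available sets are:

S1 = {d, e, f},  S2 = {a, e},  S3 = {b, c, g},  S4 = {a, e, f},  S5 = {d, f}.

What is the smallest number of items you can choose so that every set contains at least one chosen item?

Take H = {a, c, f}. Each listed set contains at least one of these, so H is a hitting set of size 3.
The sets S2, S3, S5 are pairwise disjoint, so any hitting set needs a separate item for each — at least 3. Hence 3 is optimal.

3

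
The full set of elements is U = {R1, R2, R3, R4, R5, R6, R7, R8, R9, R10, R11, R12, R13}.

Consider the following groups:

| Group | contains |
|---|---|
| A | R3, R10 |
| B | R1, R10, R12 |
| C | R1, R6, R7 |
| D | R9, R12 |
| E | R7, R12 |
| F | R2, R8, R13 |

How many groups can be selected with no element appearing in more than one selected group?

4

A, C, D, F are pairwise disjoint (A={R3,R10}; C={R1,R6,R7}; D={R9,R12}; F={R2,R8,R13}).
Every remaining group overlaps one of these, and no 5 of the listed groups are pairwise disjoint, so 4 is the maximum.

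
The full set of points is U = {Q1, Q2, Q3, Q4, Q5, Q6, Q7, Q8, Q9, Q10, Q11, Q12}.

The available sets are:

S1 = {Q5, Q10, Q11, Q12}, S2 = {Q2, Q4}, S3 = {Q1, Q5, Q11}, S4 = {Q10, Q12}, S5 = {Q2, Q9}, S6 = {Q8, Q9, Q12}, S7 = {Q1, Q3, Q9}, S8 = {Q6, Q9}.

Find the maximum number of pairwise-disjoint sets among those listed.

S2, S3, S4, S8 are pairwise disjoint (S2={Q2,Q4}; S3={Q1,Q5,Q11}; S4={Q10,Q12}; S8={Q6,Q9}).
Every remaining set overlaps one of these, and no 5 of the listed sets are pairwise disjoint, so 4 is the maximum.

4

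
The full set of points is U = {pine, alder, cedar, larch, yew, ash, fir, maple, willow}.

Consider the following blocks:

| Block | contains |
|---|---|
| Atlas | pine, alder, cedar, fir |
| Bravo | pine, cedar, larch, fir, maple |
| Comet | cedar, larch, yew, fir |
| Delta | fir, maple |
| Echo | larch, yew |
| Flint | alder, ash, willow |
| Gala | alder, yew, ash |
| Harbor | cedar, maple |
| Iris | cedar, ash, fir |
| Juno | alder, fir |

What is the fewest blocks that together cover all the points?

Bravo and Flint and Gala together: Bravo ∪ Flint ∪ Gala = {pine, alder, cedar, larch, yew, ash, fir, maple, willow} — every point is covered.
Only Flint contains willow, so Flint is forced; the remaining 6 points need at least 2 more blocks (each remaining block adds at most 5) — so at least 3 blocks are needed, and 3 is optimal.

3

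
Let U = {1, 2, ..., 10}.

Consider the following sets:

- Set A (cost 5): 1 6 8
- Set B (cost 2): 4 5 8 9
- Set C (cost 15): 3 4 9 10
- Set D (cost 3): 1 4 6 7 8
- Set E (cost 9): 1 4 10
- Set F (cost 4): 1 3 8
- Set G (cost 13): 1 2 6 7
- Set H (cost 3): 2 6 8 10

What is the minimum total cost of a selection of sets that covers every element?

12

B, D, F, H together cover every element (B ∪ D ∪ F ∪ H = {1, 2, 3, 4, 5, 6, 7, 8, 9, 10}); total cost 2 + 3 + 4 + 3 = 12.
No covering selection has total cost below 12.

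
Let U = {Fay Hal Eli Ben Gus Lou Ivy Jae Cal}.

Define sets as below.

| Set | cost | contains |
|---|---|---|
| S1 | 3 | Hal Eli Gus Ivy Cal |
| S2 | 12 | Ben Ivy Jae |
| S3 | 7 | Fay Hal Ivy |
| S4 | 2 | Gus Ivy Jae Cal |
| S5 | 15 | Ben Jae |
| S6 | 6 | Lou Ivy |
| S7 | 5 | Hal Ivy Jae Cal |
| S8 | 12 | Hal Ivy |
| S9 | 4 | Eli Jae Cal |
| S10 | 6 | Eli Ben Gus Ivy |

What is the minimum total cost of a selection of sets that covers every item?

S3, S4, S6, S10 together cover every item (S3 ∪ S4 ∪ S6 ∪ S10 = {Fay, Hal, Eli, Ben, Gus, Lou, Ivy, Jae, Cal}); total cost 7 + 2 + 6 + 6 = 21.
The greedy pick S4, S1, S6, S10, S3 costs 24; no covering selection beats 21.

21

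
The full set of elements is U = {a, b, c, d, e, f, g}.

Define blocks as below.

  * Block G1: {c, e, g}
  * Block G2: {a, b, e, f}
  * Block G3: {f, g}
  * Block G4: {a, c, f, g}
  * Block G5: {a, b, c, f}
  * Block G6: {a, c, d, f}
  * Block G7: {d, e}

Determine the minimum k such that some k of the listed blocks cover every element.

G2 and G4 and G7 together: G2 ∪ G4 ∪ G7 = {a, b, c, d, e, f, g} — every element is covered.
No 2 of the 7 blocks cover everything (all 21 combinations miss at least one element), so 3 is optimal.

3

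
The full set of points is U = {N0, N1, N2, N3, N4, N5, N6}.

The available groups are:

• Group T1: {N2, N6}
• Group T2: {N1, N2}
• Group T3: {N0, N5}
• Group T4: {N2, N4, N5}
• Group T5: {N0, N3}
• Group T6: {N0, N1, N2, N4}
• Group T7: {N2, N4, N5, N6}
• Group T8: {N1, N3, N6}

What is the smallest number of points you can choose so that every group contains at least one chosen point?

3

Take H = {N0, N2, N6}. Each listed group contains at least one of these, so H is a hitting set of size 3.
No choice of 2 points meets every group, so 3 is the minimum.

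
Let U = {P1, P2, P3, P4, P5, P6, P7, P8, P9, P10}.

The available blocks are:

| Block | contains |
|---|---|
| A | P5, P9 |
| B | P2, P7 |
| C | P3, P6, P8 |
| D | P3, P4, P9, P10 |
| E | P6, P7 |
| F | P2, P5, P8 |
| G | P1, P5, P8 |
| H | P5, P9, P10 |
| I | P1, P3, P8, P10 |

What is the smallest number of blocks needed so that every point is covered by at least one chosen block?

D and E and F and I together: D ∪ E ∪ F ∪ I = {P1, P2, P3, P4, P5, P6, P7, P8, P9, P10} — every point is covered.
No 3 of the 9 blocks cover everything (all 84 combinations miss at least one point), so 4 is optimal.

4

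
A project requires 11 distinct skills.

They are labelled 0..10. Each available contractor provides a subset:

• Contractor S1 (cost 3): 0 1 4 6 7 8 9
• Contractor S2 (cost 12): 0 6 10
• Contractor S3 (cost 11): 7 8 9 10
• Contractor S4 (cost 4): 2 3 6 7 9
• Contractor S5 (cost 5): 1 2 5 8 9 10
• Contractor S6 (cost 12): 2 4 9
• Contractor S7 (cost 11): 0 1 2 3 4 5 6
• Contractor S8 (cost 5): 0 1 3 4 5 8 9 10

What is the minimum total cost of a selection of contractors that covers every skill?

9

S4, S8 together cover every skill (S4 ∪ S8 = {0, 1, 2, 3, 4, 5, 6, 7, 8, 9, 10}); total cost 4 + 5 = 9.
The greedy pick S1, S5, S4 costs 12; no covering selection beats 9.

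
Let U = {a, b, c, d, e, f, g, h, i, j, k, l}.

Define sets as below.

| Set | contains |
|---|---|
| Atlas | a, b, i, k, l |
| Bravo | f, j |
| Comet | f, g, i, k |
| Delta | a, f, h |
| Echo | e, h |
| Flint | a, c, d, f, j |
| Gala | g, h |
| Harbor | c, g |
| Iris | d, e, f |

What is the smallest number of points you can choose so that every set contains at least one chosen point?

4

The 4 points {f, g, h, k} hit every set.
The sets Atlas, Bravo, Echo, Harbor are pairwise disjoint, so any hitting set needs a separate point for each — at least 4. Hence 4 is optimal.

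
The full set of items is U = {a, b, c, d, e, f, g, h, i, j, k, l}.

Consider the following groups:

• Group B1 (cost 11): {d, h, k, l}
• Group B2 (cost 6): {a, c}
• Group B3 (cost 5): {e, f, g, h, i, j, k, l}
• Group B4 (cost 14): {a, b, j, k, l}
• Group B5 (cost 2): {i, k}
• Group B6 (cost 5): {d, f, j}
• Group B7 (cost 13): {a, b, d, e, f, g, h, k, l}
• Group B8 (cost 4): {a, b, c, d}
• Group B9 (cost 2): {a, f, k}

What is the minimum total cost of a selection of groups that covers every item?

B3, B8 together cover every item (B3 ∪ B8 = {a, b, c, d, e, f, g, h, i, j, k, l}); total cost 5 + 4 = 9.
No covering selection has total cost below 9.

9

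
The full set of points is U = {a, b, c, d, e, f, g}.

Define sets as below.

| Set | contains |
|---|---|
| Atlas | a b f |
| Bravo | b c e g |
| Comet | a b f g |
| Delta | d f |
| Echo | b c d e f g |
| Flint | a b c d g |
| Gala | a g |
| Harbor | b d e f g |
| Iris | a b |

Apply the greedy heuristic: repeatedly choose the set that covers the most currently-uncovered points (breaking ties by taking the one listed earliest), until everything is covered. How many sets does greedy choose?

2

Greedy: pick Echo (covers 6 new) → pick Atlas (covers 1 new). Total picks: 2.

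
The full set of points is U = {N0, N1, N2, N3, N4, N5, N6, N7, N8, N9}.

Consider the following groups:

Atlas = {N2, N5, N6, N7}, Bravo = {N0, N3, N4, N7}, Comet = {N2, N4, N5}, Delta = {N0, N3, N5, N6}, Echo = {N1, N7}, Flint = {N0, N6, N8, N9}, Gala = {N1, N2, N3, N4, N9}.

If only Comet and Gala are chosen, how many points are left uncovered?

4

Union of Comet, Gala = {N1, N2, N3, N4, N5, N9}.
Not covered: N0, N6, N7, N8 — 4 points.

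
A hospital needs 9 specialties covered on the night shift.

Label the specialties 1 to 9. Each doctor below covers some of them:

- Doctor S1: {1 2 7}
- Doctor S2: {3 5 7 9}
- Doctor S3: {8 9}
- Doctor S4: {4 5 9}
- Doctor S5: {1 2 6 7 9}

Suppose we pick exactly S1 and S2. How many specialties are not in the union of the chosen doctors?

Union of S1, S2 = {1, 2, 3, 5, 7, 9}.
Not covered: 4, 6, 8 — 3 specialties.

3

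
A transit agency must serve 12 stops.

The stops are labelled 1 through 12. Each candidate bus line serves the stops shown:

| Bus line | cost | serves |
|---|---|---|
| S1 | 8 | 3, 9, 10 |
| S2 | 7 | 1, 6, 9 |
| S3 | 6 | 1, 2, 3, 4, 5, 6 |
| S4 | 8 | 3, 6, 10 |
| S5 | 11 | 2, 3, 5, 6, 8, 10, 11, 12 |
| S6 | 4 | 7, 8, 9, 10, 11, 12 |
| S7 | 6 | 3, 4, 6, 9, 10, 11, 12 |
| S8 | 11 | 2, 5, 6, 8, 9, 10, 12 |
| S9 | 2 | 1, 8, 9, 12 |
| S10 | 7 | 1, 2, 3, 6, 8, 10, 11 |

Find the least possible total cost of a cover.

S3, S6 together cover every stop (S3 ∪ S6 = {1, 2, 3, 4, 5, 6, 7, 8, 9, 10, 11, 12}); total cost 6 + 4 = 10.
The greedy pick S9, S3, S6 costs 12; no covering selection beats 10.

10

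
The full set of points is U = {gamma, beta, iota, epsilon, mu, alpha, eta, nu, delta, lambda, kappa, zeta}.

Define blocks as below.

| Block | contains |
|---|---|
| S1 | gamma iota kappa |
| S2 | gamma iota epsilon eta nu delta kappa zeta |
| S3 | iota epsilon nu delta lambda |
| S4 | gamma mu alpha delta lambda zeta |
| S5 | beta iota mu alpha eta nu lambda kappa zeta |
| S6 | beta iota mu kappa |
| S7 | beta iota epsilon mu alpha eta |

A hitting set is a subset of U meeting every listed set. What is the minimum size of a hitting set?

2

The 2 points {gamma, iota} hit every block.
No single point lies in every block, so at least 2 are needed and 2 is optimal.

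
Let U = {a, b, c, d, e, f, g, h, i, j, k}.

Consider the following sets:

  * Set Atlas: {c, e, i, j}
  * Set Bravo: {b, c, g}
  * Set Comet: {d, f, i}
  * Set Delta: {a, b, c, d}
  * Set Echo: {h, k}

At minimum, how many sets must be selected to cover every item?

Atlas and Bravo and Comet and Delta and Echo together: Atlas ∪ Bravo ∪ Comet ∪ Delta ∪ Echo = {a, b, c, d, e, f, g, h, i, j, k} — every item is covered.
No 4 of the 5 sets cover everything (all 5 combinations miss at least one item), so 5 is optimal.

5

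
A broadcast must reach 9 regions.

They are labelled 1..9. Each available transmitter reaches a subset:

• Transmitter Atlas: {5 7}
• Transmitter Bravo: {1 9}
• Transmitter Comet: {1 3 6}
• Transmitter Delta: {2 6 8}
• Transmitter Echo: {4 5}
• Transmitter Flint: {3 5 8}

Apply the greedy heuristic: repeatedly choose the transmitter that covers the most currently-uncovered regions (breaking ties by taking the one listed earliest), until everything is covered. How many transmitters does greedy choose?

Greedy: pick Comet (covers 3 new) → pick Atlas (covers 2 new) → pick Delta (covers 2 new) → pick Bravo (covers 1 new) → pick Echo (covers 1 new). Total picks: 5.

5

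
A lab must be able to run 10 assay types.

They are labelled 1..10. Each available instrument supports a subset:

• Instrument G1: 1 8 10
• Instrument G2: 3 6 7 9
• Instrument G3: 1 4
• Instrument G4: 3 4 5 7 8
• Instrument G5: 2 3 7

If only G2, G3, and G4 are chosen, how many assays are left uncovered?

Union of G2, G3, G4 = {1, 3, 4, 5, 6, 7, 8, 9}.
Not covered: 2, 10 — 2 assays.

2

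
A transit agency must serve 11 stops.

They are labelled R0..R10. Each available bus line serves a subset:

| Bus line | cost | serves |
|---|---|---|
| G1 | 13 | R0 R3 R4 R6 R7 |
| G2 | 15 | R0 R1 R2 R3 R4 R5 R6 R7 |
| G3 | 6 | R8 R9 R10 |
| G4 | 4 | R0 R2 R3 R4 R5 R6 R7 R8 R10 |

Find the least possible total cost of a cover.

21

G2, G3 together cover every stop (G2 ∪ G3 = {R0, R1, R2, R3, R4, R5, R6, R7, R8, R9, R10}); total cost 15 + 6 = 21.
The greedy pick G4, G3, G2 costs 25; no covering selection beats 21.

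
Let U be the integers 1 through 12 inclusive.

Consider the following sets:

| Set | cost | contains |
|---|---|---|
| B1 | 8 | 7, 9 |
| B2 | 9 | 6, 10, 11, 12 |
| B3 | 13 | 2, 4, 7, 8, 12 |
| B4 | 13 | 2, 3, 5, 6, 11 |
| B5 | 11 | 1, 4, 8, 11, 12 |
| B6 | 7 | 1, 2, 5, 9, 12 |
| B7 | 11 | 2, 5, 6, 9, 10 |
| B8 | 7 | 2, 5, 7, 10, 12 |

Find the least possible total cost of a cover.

38

B4, B5, B6, B8 together cover every item (B4 ∪ B5 ∪ B6 ∪ B8 = {1, 2, 3, 4, 5, 6, 7, 8, 9, 10, 11, 12}); total cost 13 + 11 + 7 + 7 = 38.
The greedy pick B6, B2, B3, B4 costs 42; no covering selection beats 38.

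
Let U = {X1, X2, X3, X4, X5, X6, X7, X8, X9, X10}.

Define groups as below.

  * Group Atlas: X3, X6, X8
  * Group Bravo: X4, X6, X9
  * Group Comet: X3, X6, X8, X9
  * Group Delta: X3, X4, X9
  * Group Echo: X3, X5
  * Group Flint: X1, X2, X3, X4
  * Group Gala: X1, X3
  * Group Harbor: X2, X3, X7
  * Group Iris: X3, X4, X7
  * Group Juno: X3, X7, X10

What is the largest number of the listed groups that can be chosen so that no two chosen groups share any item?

2

Bravo, Echo are pairwise disjoint (Bravo={X4,X6,X9}; Echo={X3,X5}).
Every remaining group overlaps one of these, and no 3 of the listed groups are pairwise disjoint, so 2 is the maximum.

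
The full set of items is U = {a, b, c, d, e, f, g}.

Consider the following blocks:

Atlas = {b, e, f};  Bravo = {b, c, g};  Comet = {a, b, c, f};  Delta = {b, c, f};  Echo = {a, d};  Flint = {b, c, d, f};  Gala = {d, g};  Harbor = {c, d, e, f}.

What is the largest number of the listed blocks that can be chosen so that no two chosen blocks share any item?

Atlas, Echo are pairwise disjoint (Atlas={b,e,f}; Echo={a,d}).
Every remaining block overlaps one of these, and no 3 of the listed blocks are pairwise disjoint, so 2 is the maximum.

2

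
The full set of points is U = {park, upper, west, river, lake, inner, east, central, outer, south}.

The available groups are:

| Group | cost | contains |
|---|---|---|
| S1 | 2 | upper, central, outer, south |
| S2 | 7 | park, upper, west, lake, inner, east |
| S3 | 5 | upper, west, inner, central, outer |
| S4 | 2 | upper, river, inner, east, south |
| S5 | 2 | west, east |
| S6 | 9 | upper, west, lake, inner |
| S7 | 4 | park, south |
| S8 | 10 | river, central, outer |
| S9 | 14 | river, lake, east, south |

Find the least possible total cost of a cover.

11

S1, S2, S4 together cover every point (S1 ∪ S2 ∪ S4 = {park, upper, west, river, lake, inner, east, central, outer, south}); total cost 2 + 7 + 2 = 11.
The greedy pick S4, S1, S5, S2 costs 13; no covering selection beats 11.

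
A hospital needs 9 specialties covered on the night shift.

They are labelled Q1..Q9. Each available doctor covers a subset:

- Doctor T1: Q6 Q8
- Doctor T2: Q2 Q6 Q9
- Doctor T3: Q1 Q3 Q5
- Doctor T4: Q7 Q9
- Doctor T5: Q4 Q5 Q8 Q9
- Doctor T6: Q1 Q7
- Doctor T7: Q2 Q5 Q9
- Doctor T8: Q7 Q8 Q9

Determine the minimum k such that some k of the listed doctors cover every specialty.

Take {T2, T3, T5, T6}. Their union is {Q1, Q2, Q3, Q4, Q5, Q6, Q7, Q8, Q9}, which is all 9 specialties.
Only T5 contains Q4, so T5 is forced; the remaining 5 specialties need at least 3 more doctors (each remaining doctor adds at most 2) — so at least 4 doctors are needed, and 4 is optimal.

4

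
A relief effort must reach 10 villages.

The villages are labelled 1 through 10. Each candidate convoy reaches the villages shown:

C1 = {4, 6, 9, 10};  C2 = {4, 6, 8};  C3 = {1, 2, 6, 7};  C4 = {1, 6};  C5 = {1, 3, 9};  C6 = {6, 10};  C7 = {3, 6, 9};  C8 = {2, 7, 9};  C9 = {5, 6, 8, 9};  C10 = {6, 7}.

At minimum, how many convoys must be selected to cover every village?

4

Take {C1, C5, C8, C9}. Their union is {1, 2, 3, 4, 5, 6, 7, 8, 9, 10}, which is all 10 villages.
No 3 of the 10 convoys cover everything (all 120 combinations miss at least one village), so 4 is optimal.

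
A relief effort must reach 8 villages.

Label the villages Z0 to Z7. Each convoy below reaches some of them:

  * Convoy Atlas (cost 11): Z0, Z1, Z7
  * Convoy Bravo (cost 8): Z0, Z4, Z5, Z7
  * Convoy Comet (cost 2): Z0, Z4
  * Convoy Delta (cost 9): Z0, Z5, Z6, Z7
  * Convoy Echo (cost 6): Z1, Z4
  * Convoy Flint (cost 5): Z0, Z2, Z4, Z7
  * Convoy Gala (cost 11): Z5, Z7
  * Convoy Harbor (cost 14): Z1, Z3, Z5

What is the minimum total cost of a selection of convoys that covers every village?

28

Delta, Flint, Harbor together cover every village (Delta ∪ Flint ∪ Harbor = {Z0, Z1, Z2, Z3, Z4, Z5, Z6, Z7}); total cost 9 + 5 + 14 = 28.
The greedy pick Comet, Flint, Delta, Echo, Harbor costs 36; no covering selection beats 28.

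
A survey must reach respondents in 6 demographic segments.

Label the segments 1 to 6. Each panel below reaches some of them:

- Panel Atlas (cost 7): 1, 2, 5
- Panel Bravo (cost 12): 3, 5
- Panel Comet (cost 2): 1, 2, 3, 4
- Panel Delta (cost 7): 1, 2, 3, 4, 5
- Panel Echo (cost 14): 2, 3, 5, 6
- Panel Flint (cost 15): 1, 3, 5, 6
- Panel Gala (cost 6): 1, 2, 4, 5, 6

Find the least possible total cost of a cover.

8

Comet, Gala together cover every segment (Comet ∪ Gala = {1, 2, 3, 4, 5, 6}); total cost 2 + 6 = 8.
No covering selection has total cost below 8.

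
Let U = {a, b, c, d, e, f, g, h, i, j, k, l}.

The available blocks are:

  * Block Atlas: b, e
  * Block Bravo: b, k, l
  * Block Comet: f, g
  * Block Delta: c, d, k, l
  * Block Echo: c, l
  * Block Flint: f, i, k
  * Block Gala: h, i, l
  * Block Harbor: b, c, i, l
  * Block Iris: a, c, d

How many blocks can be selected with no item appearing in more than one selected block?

4

Atlas, Comet, Gala, Iris are pairwise disjoint (Atlas={b,e}; Comet={f,g}; Gala={h,i,l}; Iris={a,c,d}).
Every remaining block overlaps one of these, and no 5 of the listed blocks are pairwise disjoint, so 4 is the maximum.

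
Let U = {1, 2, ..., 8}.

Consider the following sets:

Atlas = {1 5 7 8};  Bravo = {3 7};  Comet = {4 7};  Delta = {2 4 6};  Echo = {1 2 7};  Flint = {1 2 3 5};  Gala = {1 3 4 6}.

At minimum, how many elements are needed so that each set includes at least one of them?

The 3 elements {2, 6, 7} hit every set.
No choice of 2 elements meets every set, so 3 is the minimum.

3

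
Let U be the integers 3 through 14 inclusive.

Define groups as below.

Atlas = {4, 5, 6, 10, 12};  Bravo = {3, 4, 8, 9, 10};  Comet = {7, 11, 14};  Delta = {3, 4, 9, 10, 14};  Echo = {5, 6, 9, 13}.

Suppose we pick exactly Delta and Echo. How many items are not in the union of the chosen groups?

Union of Delta, Echo = {3, 4, 5, 6, 9, 10, 13, 14}.
Not covered: 7, 8, 11, 12 — 4 items.

4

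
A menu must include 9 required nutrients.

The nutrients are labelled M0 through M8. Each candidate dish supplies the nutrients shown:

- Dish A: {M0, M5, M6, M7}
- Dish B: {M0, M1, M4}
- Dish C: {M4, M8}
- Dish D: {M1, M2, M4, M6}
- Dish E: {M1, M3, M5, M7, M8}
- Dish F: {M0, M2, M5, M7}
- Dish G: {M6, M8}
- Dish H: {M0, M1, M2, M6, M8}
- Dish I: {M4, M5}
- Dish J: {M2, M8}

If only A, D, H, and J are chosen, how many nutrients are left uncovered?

1

Union of A, D, H, J = {M0, M1, M2, M4, M5, M6, M7, M8}.
Not covered: M3 — 1 nutrient.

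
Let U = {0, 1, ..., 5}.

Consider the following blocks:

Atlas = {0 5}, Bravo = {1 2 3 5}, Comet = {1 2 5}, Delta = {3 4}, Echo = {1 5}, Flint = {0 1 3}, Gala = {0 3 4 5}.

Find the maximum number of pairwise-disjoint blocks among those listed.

2

Comet, Delta are pairwise disjoint (Comet={1,2,5}; Delta={3,4}).
Every remaining block overlaps one of these, and no 3 of the listed blocks are pairwise disjoint, so 2 is the maximum.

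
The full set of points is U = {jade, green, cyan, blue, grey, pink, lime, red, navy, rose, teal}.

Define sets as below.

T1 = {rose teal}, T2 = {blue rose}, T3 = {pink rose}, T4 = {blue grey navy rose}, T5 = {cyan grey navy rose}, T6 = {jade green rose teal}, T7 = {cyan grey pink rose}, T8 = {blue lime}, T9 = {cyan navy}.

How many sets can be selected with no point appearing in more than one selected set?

3

T6, T8, T9 are pairwise disjoint (T6={jade,green,rose,teal}; T8={blue,lime}; T9={cyan,navy}).
Every remaining set overlaps one of these, and no 4 of the listed sets are pairwise disjoint, so 3 is the maximum.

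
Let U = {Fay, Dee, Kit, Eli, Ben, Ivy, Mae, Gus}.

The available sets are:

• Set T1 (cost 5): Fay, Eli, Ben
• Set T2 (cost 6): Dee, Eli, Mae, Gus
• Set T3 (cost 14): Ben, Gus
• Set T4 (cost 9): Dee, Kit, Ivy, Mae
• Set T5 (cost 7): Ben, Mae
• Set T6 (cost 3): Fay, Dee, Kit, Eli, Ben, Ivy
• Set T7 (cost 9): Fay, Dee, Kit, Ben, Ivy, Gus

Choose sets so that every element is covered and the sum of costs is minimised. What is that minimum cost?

T2, T6 together cover every element (T2 ∪ T6 = {Fay, Dee, Kit, Eli, Ben, Ivy, Mae, Gus}); total cost 6 + 3 = 9.
No covering selection has total cost below 9.

9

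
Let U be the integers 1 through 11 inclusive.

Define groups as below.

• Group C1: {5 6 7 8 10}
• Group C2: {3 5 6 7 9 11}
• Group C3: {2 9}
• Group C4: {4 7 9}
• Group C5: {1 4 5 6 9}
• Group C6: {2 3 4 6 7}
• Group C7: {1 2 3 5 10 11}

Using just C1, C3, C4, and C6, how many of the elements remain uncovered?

Union of C1, C3, C4, C6 = {2, 3, 4, 5, 6, 7, 8, 9, 10}.
Not covered: 1, 11 — 2 elements.

2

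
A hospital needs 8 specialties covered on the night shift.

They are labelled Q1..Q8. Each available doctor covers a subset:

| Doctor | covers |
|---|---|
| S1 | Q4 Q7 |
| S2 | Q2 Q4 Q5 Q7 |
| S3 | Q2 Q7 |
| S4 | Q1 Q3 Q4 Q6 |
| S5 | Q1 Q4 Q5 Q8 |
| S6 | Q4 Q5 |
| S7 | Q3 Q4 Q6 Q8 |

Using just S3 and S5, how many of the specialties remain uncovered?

Union of S3, S5 = {Q1, Q2, Q4, Q5, Q7, Q8}.
Not covered: Q3, Q6 — 2 specialties.

2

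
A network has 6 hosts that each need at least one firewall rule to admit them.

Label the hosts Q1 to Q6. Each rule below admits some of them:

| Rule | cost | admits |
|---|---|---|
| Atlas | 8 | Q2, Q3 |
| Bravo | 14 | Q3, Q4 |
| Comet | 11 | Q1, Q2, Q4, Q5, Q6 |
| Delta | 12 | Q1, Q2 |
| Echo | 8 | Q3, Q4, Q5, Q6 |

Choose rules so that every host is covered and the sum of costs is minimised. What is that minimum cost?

19

Comet, Echo together cover every host (Comet ∪ Echo = {Q1, Q2, Q3, Q4, Q5, Q6}); total cost 11 + 8 = 19.
No covering selection has total cost below 19.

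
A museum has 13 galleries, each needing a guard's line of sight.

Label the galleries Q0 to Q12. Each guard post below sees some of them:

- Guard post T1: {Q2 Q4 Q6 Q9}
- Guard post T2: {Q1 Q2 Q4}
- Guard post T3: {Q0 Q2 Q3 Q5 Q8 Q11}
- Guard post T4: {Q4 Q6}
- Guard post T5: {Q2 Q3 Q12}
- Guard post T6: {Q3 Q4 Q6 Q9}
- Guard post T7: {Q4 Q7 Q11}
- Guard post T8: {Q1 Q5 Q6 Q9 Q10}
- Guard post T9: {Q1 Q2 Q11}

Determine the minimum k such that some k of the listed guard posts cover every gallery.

4

T3 and T5 and T7 and T8 together: T3 ∪ T5 ∪ T7 ∪ T8 = {Q0, Q1, Q2, Q3, Q4, Q5, Q6, Q7, Q8, Q9, Q10, Q11, Q12} — every gallery is covered.
No 3 of the 9 guard posts cover everything (all 84 combinations miss at least one gallery), so 4 is optimal.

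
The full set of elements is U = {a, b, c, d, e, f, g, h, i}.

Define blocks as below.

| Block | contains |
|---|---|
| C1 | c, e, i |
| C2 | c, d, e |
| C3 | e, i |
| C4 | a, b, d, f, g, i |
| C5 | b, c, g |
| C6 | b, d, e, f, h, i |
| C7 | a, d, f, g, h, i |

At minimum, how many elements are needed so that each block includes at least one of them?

The 2 elements {c, i} hit every block.
The blocks C3, C5 are pairwise disjoint, so any hitting set needs a separate element for each — at least 2. Hence 2 is optimal.

2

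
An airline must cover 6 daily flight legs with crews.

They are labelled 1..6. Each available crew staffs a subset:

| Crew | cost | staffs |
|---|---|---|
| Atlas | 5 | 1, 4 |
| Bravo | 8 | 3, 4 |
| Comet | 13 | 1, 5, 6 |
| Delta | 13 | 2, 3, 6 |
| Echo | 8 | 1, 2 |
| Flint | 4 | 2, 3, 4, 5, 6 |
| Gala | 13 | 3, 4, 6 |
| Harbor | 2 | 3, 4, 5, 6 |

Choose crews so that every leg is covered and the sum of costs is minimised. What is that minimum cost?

Atlas, Flint together cover every leg (Atlas ∪ Flint = {1, 2, 3, 4, 5, 6}); total cost 5 + 4 = 9.
The greedy pick Harbor, Echo costs 10; no covering selection beats 9.

9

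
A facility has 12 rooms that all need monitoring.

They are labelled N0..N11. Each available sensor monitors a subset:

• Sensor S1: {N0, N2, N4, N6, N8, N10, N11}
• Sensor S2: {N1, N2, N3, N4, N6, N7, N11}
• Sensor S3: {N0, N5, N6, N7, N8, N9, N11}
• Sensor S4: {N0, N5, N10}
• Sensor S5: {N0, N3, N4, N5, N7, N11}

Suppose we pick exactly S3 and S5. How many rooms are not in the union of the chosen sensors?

3

Union of S3, S5 = {N0, N3, N4, N5, N6, N7, N8, N9, N11}.
Not covered: N1, N2, N10 — 3 rooms.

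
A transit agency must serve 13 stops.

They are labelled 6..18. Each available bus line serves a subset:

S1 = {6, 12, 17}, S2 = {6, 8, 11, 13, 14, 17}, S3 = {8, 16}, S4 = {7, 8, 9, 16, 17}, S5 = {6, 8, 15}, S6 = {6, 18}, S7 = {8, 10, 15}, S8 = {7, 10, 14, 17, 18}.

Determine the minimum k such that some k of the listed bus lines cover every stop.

S1 and S2 and S4 and S6 and S7 together: S1 ∪ S2 ∪ S4 ∪ S6 ∪ S7 = {6, 7, 8, 9, 10, 11, 12, 13, 14, 15, 16, 17, 18} — every stop is covered.
No 4 of the 8 bus lines cover everything (all 70 combinations miss at least one stop), so 5 is optimal.

5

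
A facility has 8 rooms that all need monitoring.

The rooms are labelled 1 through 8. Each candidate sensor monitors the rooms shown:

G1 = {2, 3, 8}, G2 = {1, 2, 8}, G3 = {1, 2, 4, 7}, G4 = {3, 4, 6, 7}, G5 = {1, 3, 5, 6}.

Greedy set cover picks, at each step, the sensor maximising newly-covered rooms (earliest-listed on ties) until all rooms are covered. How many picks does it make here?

Greedy: pick G3 (covers 4 new) → pick G5 (covers 3 new) → pick G1 (covers 1 new). Total picks: 3.

3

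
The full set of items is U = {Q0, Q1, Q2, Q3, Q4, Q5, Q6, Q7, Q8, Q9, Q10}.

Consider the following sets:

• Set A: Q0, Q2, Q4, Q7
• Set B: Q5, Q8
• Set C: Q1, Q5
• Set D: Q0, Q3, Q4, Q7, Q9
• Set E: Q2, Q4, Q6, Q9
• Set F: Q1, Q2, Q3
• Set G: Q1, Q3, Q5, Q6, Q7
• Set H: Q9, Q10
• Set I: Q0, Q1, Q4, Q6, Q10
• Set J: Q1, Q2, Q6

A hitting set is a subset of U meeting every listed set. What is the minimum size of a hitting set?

4

Take T = {Q2, Q3, Q5, Q10}. Each listed set contains at least one of these, so T is a hitting set of size 4.
No choice of 3 items meets every set, so 4 is the minimum.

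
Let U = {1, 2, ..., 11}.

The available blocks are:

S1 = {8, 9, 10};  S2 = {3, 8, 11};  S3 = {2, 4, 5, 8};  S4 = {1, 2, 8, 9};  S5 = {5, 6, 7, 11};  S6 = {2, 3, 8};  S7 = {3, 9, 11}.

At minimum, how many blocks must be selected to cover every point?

S1, S2, S3, S4, and S5 cover everything between them: the union {1, 2, 3, 4, 5, 6, 7, 8, 9, 10, 11} is all of U.
No 4 of the 7 blocks cover everything (all 35 combinations miss at least one point), so 5 is optimal.

5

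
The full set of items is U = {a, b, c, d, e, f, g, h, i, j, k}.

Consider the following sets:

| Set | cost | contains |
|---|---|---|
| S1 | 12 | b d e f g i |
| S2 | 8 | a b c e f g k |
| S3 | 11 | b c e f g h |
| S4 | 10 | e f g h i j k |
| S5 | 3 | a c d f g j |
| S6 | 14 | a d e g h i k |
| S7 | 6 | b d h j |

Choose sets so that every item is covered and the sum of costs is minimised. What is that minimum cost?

S4, S5, S7 together cover every item (S4 ∪ S5 ∪ S7 = {a, b, c, d, e, f, g, h, i, j, k}); total cost 10 + 3 + 6 = 19.
No covering selection has total cost below 19.

19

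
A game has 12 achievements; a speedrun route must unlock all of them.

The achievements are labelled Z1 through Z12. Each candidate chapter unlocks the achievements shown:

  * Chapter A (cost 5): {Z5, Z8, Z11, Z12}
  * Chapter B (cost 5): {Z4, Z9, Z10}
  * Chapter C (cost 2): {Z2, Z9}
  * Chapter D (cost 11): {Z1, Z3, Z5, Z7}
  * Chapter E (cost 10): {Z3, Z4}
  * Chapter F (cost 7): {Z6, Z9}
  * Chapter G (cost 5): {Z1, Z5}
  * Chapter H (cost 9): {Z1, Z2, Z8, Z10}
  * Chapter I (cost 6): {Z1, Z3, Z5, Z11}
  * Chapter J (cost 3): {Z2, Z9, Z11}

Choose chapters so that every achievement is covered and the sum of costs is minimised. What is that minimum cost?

30

A, B, C, D, F together cover every achievement (A ∪ B ∪ C ∪ D ∪ F = {Z1, Z2, Z3, Z4, Z5, Z6, Z7, Z8, Z9, Z10, Z11, Z12}); total cost 5 + 5 + 2 + 11 + 7 = 30.
The greedy pick C, A, B, I, F, D costs 36; no covering selection beats 30.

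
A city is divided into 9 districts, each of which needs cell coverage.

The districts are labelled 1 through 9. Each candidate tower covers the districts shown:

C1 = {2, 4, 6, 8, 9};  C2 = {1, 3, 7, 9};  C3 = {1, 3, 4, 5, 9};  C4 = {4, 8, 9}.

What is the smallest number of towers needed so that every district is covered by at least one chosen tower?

3

Take {C1, C2, C3}. Their union is {1, 2, 3, 4, 5, 6, 7, 8, 9}, which is all 9 districts.
Only C1 contains 2, so C1 is forced; the remaining 4 districts need at least 2 more towers (each remaining tower adds at most 3) — so at least 3 towers are needed, and 3 is optimal.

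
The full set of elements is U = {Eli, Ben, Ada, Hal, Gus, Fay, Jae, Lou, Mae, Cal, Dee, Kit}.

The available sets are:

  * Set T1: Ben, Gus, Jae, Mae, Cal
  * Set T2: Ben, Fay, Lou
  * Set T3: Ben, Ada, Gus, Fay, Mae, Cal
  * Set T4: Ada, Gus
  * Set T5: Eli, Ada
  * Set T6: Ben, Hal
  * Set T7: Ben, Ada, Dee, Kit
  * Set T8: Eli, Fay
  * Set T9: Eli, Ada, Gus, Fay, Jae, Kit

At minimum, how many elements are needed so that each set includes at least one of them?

H = {Eli, Ben, Ada} meets every set (each contains at least one member of H), and |H| = 3.
The sets T4, T6, T8 are pairwise disjoint, so any hitting set needs a separate element for each — at least 3. Hence 3 is optimal.

3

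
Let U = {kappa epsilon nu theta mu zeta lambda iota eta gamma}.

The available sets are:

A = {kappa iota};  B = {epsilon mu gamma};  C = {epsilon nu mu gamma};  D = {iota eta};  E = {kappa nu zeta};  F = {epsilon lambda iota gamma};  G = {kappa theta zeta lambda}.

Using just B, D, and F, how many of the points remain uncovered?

4

Union of B, D, F = {epsilon, mu, lambda, iota, eta, gamma}.
Not covered: kappa, nu, theta, zeta — 4 points.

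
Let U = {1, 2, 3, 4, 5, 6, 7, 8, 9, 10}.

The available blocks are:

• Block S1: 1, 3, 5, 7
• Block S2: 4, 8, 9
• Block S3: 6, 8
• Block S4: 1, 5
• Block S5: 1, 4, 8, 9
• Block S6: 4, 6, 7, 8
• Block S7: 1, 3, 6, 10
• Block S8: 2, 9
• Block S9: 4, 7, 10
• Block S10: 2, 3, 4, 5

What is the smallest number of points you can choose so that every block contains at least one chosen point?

The 4 points {4, 5, 6, 9} hit every block.
The blocks S3, S4, S8, S9 are pairwise disjoint, so any hitting set needs a separate point for each — at least 4. Hence 4 is optimal.

4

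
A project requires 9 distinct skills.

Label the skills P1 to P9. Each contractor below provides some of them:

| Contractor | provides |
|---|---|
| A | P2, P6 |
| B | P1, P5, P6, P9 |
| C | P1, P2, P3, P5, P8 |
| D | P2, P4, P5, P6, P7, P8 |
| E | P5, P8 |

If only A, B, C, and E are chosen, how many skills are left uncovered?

2

Union of A, B, C, E = {P1, P2, P3, P5, P6, P8, P9}.
Not covered: P4, P7 — 2 skills.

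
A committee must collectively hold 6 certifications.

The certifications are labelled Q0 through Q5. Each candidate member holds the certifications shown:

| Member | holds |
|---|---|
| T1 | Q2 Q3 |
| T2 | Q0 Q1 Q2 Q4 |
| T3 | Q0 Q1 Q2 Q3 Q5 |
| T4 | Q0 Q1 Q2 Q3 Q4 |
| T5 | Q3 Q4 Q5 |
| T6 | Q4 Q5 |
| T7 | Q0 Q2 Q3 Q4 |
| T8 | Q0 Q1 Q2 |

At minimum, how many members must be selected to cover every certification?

T3 and T6 together: T3 ∪ T6 = {Q0, Q1, Q2, Q3, Q4, Q5} — every certification is covered.
No single member has all 6 certifications (the largest, T3, has 5), so 2 is optimal.

2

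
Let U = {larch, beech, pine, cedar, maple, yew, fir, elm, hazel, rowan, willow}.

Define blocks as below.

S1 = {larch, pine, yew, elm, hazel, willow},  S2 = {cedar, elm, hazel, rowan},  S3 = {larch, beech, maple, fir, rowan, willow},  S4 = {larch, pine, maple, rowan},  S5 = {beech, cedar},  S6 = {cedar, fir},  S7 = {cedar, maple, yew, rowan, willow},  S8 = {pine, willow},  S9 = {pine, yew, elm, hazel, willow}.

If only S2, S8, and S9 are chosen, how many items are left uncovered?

4

Union of S2, S8, S9 = {pine, cedar, yew, elm, hazel, rowan, willow}.
Not covered: larch, beech, maple, fir — 4 items.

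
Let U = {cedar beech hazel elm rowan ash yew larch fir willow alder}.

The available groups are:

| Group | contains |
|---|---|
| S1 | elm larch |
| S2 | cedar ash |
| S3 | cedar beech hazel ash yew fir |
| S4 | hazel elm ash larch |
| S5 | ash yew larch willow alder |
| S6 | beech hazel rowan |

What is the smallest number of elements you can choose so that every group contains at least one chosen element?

H = {cedar, rowan, larch} meets every group (each contains at least one member of H), and |H| = 3.
The groups S1, S2, S6 are pairwise disjoint, so any hitting set needs a separate element for each — at least 3. Hence 3 is optimal.

3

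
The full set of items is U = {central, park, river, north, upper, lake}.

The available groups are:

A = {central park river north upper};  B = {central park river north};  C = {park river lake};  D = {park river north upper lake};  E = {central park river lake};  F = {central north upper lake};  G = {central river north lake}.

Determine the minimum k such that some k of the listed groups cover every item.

D and F cover everything between them: the union {central, park, river, north, upper, lake} is all of U.
No single group has all 6 items (the largest, A, has 5), so 2 is optimal.

2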